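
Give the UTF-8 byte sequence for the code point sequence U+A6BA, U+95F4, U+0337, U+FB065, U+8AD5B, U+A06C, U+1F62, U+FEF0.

U+A6BA: 3-byte form → EA 9A BA.
U+95F4: 3-byte form → E9 97 B4.
U+0337: 2-byte form → CC B7.
U+FB065: 4-byte form → F3 BB 81 A5.
U+8AD5B: 4-byte form → F2 8A B5 9B.
U+A06C: 3-byte form → EA 81 AC.
U+1F62: 3-byte form → E1 BD A2.
U+FEF0: 3-byte form → EF BB B0.
Concatenated (25 bytes): EA 9A BA E9 97 B4 CC B7 F3 BB 81 A5 F2 8A B5 9B EA 81 AC E1 BD A2 EF BB B0.

EA 9A BA E9 97 B4 CC B7 F3 BB 81 A5 F2 8A B5 9B EA 81 AC E1 BD A2 EF BB B0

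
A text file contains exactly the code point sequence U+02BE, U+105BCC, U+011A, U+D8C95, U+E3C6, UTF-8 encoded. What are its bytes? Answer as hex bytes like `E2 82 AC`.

U+02BE: 2-byte form → CA BE.
U+105BCC: 4-byte form → F4 85 AF 8C.
U+011A: 2-byte form → C4 9A.
U+D8C95: 4-byte form → F3 98 B2 95.
U+E3C6: 3-byte form → EE 8F 86.
Concatenated (15 bytes): CA BE F4 85 AF 8C C4 9A F3 98 B2 95 EE 8F 86.

CA BE F4 85 AF 8C C4 9A F3 98 B2 95 EE 8F 86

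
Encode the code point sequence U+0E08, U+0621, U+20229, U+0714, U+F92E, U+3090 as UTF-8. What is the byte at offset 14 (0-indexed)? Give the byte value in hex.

U+0E08 → 3-byte form E0 B8 88 at offsets 0–2.
U+0621 → 2-byte form D8 A1 at offsets 3–4.
U+20229 → 4-byte form F0 A0 88 A9 at offsets 5–8.
U+0714 → 2-byte form DC 94 at offsets 9–10.
U+F92E → 3-byte form EF A4 AE at offsets 11–13.
U+3090 → 3-byte form E3 82 90 at offsets 14–16.
Offset 14 falls in char 6's range; it's byte 1 of E3 82 90 = 0xE3.

0xE3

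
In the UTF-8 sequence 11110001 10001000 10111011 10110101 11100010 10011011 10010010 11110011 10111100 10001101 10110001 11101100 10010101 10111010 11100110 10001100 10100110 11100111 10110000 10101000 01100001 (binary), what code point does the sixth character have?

Offset 0: leading byte 0xF1 = 11110001 → 4-byte char #1 = F1 88 BB B5.
Offset 4: leading byte 0xE2 = 11100010 → 3-byte char #2 = E2 9B 92.
Offset 7: leading byte 0xF3 = 11110011 → 4-byte char #3 = F3 BC 8D B1.
Offset 11: leading byte 0xEC = 11101100 → 3-byte char #4 = EC 95 BA.
Offset 14: leading byte 0xE6 = 11100110 → 3-byte char #5 = E6 8C A6.
Offset 17: leading byte 0xE7 = 11100111 → 3-byte char #6 = E7 B0 A8.
Leading byte 0xE7 = 11100111 matches 1110xxxx → 3-byte sequence.
Byte 1: 0xE7 = 11100111, payload 0111 (4 bits).
Byte 2: 0xB0 = 10110000 (10xxxxxx ✓), payload 110000.
Byte 3: 0xA8 = 10101000 (10xxxxxx ✓), payload 101000.
Concatenate: 0111110000101000 = 0x7C28 (16 bits → U+7C28).

U+7C28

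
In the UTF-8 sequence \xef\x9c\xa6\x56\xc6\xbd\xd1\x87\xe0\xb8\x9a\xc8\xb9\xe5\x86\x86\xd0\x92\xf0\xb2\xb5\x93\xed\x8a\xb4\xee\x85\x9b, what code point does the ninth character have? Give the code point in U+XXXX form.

U+32D53

Offset 0: leading byte 0xEF = 11101111 → 3-byte char #1 = EF 9C A6.
Offset 3: leading byte 0x56 = 01010110 → 1-byte char #2 = 56.
Offset 4: leading byte 0xC6 = 11000110 → 2-byte char #3 = C6 BD.
Offset 6: leading byte 0xD1 = 11010001 → 2-byte char #4 = D1 87.
Offset 8: leading byte 0xE0 = 11100000 → 3-byte char #5 = E0 B8 9A.
Offset 11: leading byte 0xC8 = 11001000 → 2-byte char #6 = C8 B9.
Offset 13: leading byte 0xE5 = 11100101 → 3-byte char #7 = E5 86 86.
Offset 16: leading byte 0xD0 = 11010000 → 2-byte char #8 = D0 92.
Offset 18: leading byte 0xF0 = 11110000 → 4-byte char #9 = F0 B2 B5 93.
Leading byte 0xF0 = 11110000 matches 11110xxx → 4-byte sequence.
Byte 1: 0xF0 = 11110000, payload 000 (3 bits).
Byte 2: 0xB2 = 10110010 (10xxxxxx ✓), payload 110010.
Byte 3: 0xB5 = 10110101 (10xxxxxx ✓), payload 110101.
Byte 4: 0x93 = 10010011 (10xxxxxx ✓), payload 010011.
Concatenate: 000110010110101010011 = 0x32D53 (21 bits → U+32D53).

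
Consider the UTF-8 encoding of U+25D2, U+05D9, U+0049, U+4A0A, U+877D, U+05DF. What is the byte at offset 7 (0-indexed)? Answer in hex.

U+25D2 → 3-byte form E2 97 92 at offsets 0–2.
U+05D9 → 2-byte form D7 99 at offsets 3–4.
U+0049 → 1-byte form 49 at offsets 5–5.
U+4A0A → 3-byte form E4 A8 8A at offsets 6–8.
Offset 7 falls in char 4's range; it's byte 2 of E4 A8 8A = 0xA8.

0xA8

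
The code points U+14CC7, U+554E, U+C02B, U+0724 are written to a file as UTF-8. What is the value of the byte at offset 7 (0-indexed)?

0xEC

U+14CC7 → 4-byte form F0 94 B3 87 at offsets 0–3.
U+554E → 3-byte form E5 95 8E at offsets 4–6.
U+C02B → 3-byte form EC 80 AB at offsets 7–9.
Offset 7 falls in char 3's range; it's byte 1 of EC 80 AB = 0xEC.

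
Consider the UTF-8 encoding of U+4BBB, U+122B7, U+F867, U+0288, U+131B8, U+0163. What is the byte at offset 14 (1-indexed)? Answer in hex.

0x93

1-indexed offset 14 is 0-indexed offset 13.
U+4BBB → 3-byte form E4 AE BB at offsets 0–2.
U+122B7 → 4-byte form F0 92 8A B7 at offsets 3–6.
U+F867 → 3-byte form EF A1 A7 at offsets 7–9.
U+0288 → 2-byte form CA 88 at offsets 10–11.
U+131B8 → 4-byte form F0 93 86 B8 at offsets 12–15.
Offset 13 falls in char 5's range; it's byte 2 of F0 93 86 B8 = 0x93.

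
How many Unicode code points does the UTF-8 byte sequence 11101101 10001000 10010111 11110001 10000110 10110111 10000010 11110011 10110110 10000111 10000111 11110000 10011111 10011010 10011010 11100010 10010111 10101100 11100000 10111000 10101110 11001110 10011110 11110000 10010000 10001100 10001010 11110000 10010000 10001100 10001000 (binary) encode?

9

Byte at offset 0: 0xED = 11101101 → 3-byte char (#1). Advance 3.
Byte at offset 3: 0xF1 = 11110001 → 4-byte char (#2). Advance 4.
Byte at offset 7: 0xF3 = 11110011 → 4-byte char (#3). Advance 4.
Byte at offset 11: 0xF0 = 11110000 → 4-byte char (#4). Advance 4.
Byte at offset 15: 0xE2 = 11100010 → 3-byte char (#5). Advance 3.
Byte at offset 18: 0xE0 = 11100000 → 3-byte char (#6). Advance 3.
Byte at offset 21: 0xCE = 11001110 → 2-byte char (#7). Advance 2.
Byte at offset 23: 0xF0 = 11110000 → 4-byte char (#8). Advance 4.
Byte at offset 27: 0xF0 = 11110000 → 4-byte char (#9). Advance 4.
Reached end at offset 31 after 9 code points.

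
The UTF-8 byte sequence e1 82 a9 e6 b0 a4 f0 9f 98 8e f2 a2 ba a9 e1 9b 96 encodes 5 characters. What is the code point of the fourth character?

Offset 0: leading byte 0xE1 = 11100001 → 3-byte char #1 = E1 82 A9.
Offset 3: leading byte 0xE6 = 11100110 → 3-byte char #2 = E6 B0 A4.
Offset 6: leading byte 0xF0 = 11110000 → 4-byte char #3 = F0 9F 98 8E.
Offset 10: leading byte 0xF2 = 11110010 → 4-byte char #4 = F2 A2 BA A9.
Leading byte 0xF2 = 11110010 matches 11110xxx → 4-byte sequence.
Byte 1: 0xF2 = 11110010, payload 010 (3 bits).
Byte 2: 0xA2 = 10100010 (10xxxxxx ✓), payload 100010.
Byte 3: 0xBA = 10111010 (10xxxxxx ✓), payload 111010.
Byte 4: 0xA9 = 10101001 (10xxxxxx ✓), payload 101001.
Concatenate: 010100010111010101001 = 0xA2EA9 (21 bits → U+A2EA9).

U+A2EA9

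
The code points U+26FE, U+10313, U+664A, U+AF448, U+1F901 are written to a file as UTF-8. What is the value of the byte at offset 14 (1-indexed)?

0x88

1-indexed offset 14 is 0-indexed offset 13.
U+26FE → 3-byte form E2 9B BE at offsets 0–2.
U+10313 → 4-byte form F0 90 8C 93 at offsets 3–6.
U+664A → 3-byte form E6 99 8A at offsets 7–9.
U+AF448 → 4-byte form F2 AF 91 88 at offsets 10–13.
Offset 13 falls in char 4's range; it's byte 4 of F2 AF 91 88 = 0x88.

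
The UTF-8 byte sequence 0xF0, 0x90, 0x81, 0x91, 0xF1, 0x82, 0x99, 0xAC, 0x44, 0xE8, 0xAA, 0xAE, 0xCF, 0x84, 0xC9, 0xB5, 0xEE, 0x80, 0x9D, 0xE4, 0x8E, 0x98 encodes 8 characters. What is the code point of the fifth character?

U+03C4

Offset 0: leading byte 0xF0 = 11110000 → 4-byte char #1 = F0 90 81 91.
Offset 4: leading byte 0xF1 = 11110001 → 4-byte char #2 = F1 82 99 AC.
Offset 8: leading byte 0x44 = 01000100 → 1-byte char #3 = 44.
Offset 9: leading byte 0xE8 = 11101000 → 3-byte char #4 = E8 AA AE.
Offset 12: leading byte 0xCF = 11001111 → 2-byte char #5 = CF 84.
Leading byte 0xCF = 11001111 matches 110xxxxx → 2-byte sequence.
Byte 1: 0xCF = 11001111, payload 01111 (5 bits).
Byte 2: 0x84 = 10000100 (10xxxxxx ✓), payload 000100.
Concatenate: 01111000100 = 0x3C4 (11 bits → U+03C4).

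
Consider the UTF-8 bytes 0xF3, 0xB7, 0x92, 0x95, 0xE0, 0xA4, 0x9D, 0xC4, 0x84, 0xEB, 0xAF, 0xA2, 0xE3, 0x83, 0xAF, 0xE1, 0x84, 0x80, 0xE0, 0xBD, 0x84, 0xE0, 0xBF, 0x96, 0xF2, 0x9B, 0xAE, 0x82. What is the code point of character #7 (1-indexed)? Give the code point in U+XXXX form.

U+0F44

Offset 0: leading byte 0xF3 = 11110011 → 4-byte char #1 = F3 B7 92 95.
Offset 4: leading byte 0xE0 = 11100000 → 3-byte char #2 = E0 A4 9D.
Offset 7: leading byte 0xC4 = 11000100 → 2-byte char #3 = C4 84.
Offset 9: leading byte 0xEB = 11101011 → 3-byte char #4 = EB AF A2.
Offset 12: leading byte 0xE3 = 11100011 → 3-byte char #5 = E3 83 AF.
Offset 15: leading byte 0xE1 = 11100001 → 3-byte char #6 = E1 84 80.
Offset 18: leading byte 0xE0 = 11100000 → 3-byte char #7 = E0 BD 84.
Leading byte 0xE0 = 11100000 matches 1110xxxx → 3-byte sequence.
Byte 1: 0xE0 = 11100000, payload 0000 (4 bits).
Byte 2: 0xBD = 10111101 (10xxxxxx ✓), payload 111101.
Byte 3: 0x84 = 10000100 (10xxxxxx ✓), payload 000100.
Concatenate: 0000111101000100 = 0xF44 (16 bits → U+0F44).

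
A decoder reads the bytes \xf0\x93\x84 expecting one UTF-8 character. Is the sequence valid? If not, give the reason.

invalid (sequence truncated)

Leading byte 0xF0 = 11110000 → 4-byte form, but only 3 bytes are present.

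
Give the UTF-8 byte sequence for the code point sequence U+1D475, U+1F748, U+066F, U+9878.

U+1D475: 4-byte form → F0 9D 91 B5.
U+1F748: 4-byte form → F0 9F 9D 88.
U+066F: 2-byte form → D9 AF.
U+9878: 3-byte form → E9 A1 B8.
Concatenated (13 bytes): F0 9D 91 B5 F0 9F 9D 88 D9 AF E9 A1 B8.

F0 9D 91 B5 F0 9F 9D 88 D9 AF E9 A1 B8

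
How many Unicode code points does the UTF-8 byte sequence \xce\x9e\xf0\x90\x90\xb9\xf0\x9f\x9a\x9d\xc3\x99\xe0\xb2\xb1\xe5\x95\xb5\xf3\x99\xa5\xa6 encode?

Byte at offset 0: 0xCE = 11001110 → 2-byte char (#1). Advance 2.
Byte at offset 2: 0xF0 = 11110000 → 4-byte char (#2). Advance 4.
Byte at offset 6: 0xF0 = 11110000 → 4-byte char (#3). Advance 4.
Byte at offset 10: 0xC3 = 11000011 → 2-byte char (#4). Advance 2.
Byte at offset 12: 0xE0 = 11100000 → 3-byte char (#5). Advance 3.
Byte at offset 15: 0xE5 = 11100101 → 3-byte char (#6). Advance 3.
Byte at offset 18: 0xF3 = 11110011 → 4-byte char (#7). Advance 4.
Reached end at offset 22 after 7 code points.

7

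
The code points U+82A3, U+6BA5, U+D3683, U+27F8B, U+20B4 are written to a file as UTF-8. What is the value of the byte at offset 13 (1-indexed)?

0xBE

1-indexed offset 13 is 0-indexed offset 12.
U+82A3 → 3-byte form E8 8A A3 at offsets 0–2.
U+6BA5 → 3-byte form E6 AE A5 at offsets 3–5.
U+D3683 → 4-byte form F3 93 9A 83 at offsets 6–9.
U+27F8B → 4-byte form F0 A7 BE 8B at offsets 10–13.
Offset 12 falls in char 4's range; it's byte 3 of F0 A7 BE 8B = 0xBE.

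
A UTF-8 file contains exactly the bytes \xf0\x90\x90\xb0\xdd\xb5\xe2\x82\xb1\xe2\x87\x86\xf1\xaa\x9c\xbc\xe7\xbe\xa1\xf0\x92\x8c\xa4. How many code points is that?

7

Byte at offset 0: 0xF0 = 11110000 → 4-byte char (#1). Advance 4.
Byte at offset 4: 0xDD = 11011101 → 2-byte char (#2). Advance 2.
Byte at offset 6: 0xE2 = 11100010 → 3-byte char (#3). Advance 3.
Byte at offset 9: 0xE2 = 11100010 → 3-byte char (#4). Advance 3.
Byte at offset 12: 0xF1 = 11110001 → 4-byte char (#5). Advance 4.
Byte at offset 16: 0xE7 = 11100111 → 3-byte char (#6). Advance 3.
Byte at offset 19: 0xF0 = 11110000 → 4-byte char (#7). Advance 4.
Reached end at offset 23 after 7 code points.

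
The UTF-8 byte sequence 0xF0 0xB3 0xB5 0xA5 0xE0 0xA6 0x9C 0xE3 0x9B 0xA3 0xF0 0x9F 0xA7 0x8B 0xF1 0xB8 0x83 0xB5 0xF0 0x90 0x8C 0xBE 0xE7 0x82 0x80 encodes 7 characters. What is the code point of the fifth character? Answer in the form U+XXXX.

U+780F5

Offset 0: leading byte 0xF0 = 11110000 → 4-byte char #1 = F0 B3 B5 A5.
Offset 4: leading byte 0xE0 = 11100000 → 3-byte char #2 = E0 A6 9C.
Offset 7: leading byte 0xE3 = 11100011 → 3-byte char #3 = E3 9B A3.
Offset 10: leading byte 0xF0 = 11110000 → 4-byte char #4 = F0 9F A7 8B.
Offset 14: leading byte 0xF1 = 11110001 → 4-byte char #5 = F1 B8 83 B5.
Leading byte 0xF1 = 11110001 matches 11110xxx → 4-byte sequence.
Byte 1: 0xF1 = 11110001, payload 001 (3 bits).
Byte 2: 0xB8 = 10111000 (10xxxxxx ✓), payload 111000.
Byte 3: 0x83 = 10000011 (10xxxxxx ✓), payload 000011.
Byte 4: 0xB5 = 10110101 (10xxxxxx ✓), payload 110101.
Concatenate: 001111000000011110101 = 0x780F5 (21 bits → U+780F5).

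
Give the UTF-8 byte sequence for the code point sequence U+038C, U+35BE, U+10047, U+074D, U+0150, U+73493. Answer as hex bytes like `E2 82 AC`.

U+038C: 2-byte form → CE 8C.
U+35BE: 3-byte form → E3 96 BE.
U+10047: 4-byte form → F0 90 81 87.
U+074D: 2-byte form → DD 8D.
U+0150: 2-byte form → C5 90.
U+73493: 4-byte form → F1 B3 92 93.
Concatenated (17 bytes): CE 8C E3 96 BE F0 90 81 87 DD 8D C5 90 F1 B3 92 93.

CE 8C E3 96 BE F0 90 81 87 DD 8D C5 90 F1 B3 92 93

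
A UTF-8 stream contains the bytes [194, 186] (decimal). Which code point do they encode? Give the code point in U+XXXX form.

Leading byte 0xC2 = 11000010 matches 110xxxxx → 2-byte sequence.
Byte 1: 0xC2 = 11000010, payload 00010 (5 bits).
Byte 2: 0xBA = 10111010 (10xxxxxx ✓), payload 111010.
Concatenate: 00010111010 = 0xBA (11 bits → U+00BA).

U+00BA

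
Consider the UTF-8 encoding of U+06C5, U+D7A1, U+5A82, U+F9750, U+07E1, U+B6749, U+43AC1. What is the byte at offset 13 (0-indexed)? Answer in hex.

0xA1

U+06C5 → 2-byte form DB 85 at offsets 0–1.
U+D7A1 → 3-byte form ED 9E A1 at offsets 2–4.
U+5A82 → 3-byte form E5 AA 82 at offsets 5–7.
U+F9750 → 4-byte form F3 B9 9D 90 at offsets 8–11.
U+07E1 → 2-byte form DF A1 at offsets 12–13.
Offset 13 falls in char 5's range; it's byte 2 of DF A1 = 0xA1.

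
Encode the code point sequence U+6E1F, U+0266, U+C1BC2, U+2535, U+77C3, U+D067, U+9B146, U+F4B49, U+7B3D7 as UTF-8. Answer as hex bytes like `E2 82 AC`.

E6 B8 9F C9 A6 F3 81 AF 82 E2 94 B5 E7 9F 83 ED 81 A7 F2 9B 85 86 F3 B4 AD 89 F1 BB 8F 97

U+6E1F: 3-byte form → E6 B8 9F.
U+0266: 2-byte form → C9 A6.
U+C1BC2: 4-byte form → F3 81 AF 82.
U+2535: 3-byte form → E2 94 B5.
U+77C3: 3-byte form → E7 9F 83.
U+D067: 3-byte form → ED 81 A7.
U+9B146: 4-byte form → F2 9B 85 86.
U+F4B49: 4-byte form → F3 B4 AD 89.
U+7B3D7: 4-byte form → F1 BB 8F 97.
Concatenated (30 bytes): E6 B8 9F C9 A6 F3 81 AF 82 E2 94 B5 E7 9F 83 ED 81 A7 F2 9B 85 86 F3 B4 AD 89 F1 BB 8F 97.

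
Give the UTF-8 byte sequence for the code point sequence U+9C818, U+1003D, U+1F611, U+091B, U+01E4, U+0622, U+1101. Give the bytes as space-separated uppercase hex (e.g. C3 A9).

U+9C818: 4-byte form → F2 9C A0 98.
U+1003D: 4-byte form → F0 90 80 BD.
U+1F611: 4-byte form → F0 9F 98 91.
U+091B: 3-byte form → E0 A4 9B.
U+01E4: 2-byte form → C7 A4.
U+0622: 2-byte form → D8 A2.
U+1101: 3-byte form → E1 84 81.
Concatenated (22 bytes): F2 9C A0 98 F0 90 80 BD F0 9F 98 91 E0 A4 9B C7 A4 D8 A2 E1 84 81.

F2 9C A0 98 F0 90 80 BD F0 9F 98 91 E0 A4 9B C7 A4 D8 A2 E1 84 81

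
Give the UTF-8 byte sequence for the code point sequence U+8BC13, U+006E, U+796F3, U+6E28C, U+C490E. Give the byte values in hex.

F2 8B B0 93 6E F1 B9 9B B3 F1 AE 8A 8C F3 84 A4 8E

U+8BC13: 4-byte form → F2 8B B0 93.
U+006E: 1-byte form → 6E.
U+796F3: 4-byte form → F1 B9 9B B3.
U+6E28C: 4-byte form → F1 AE 8A 8C.
U+C490E: 4-byte form → F3 84 A4 8E.
Concatenated (17 bytes): F2 8B B0 93 6E F1 B9 9B B3 F1 AE 8A 8C F3 84 A4 8E.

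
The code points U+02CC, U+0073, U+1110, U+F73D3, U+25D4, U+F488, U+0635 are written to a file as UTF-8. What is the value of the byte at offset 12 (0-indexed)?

0x94

U+02CC → 2-byte form CB 8C at offsets 0–1.
U+0073 → 1-byte form 73 at offsets 2–2.
U+1110 → 3-byte form E1 84 90 at offsets 3–5.
U+F73D3 → 4-byte form F3 B7 8F 93 at offsets 6–9.
U+25D4 → 3-byte form E2 97 94 at offsets 10–12.
Offset 12 falls in char 5's range; it's byte 3 of E2 97 94 = 0x94.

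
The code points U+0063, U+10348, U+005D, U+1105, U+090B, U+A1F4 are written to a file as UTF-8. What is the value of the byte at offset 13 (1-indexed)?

0xEA

1-indexed offset 13 is 0-indexed offset 12.
U+0063 → 1-byte form 63 at offsets 0–0.
U+10348 → 4-byte form F0 90 8D 88 at offsets 1–4.
U+005D → 1-byte form 5D at offsets 5–5.
U+1105 → 3-byte form E1 84 85 at offsets 6–8.
U+090B → 3-byte form E0 A4 8B at offsets 9–11.
U+A1F4 → 3-byte form EA 87 B4 at offsets 12–14.
Offset 12 falls in char 6's range; it's byte 1 of EA 87 B4 = 0xEA.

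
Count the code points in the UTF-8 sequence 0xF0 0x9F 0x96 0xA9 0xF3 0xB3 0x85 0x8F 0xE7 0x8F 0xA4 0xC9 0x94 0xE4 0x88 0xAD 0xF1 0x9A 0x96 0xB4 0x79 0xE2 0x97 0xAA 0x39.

Byte at offset 0: 0xF0 = 11110000 → 4-byte char (#1). Advance 4.
Byte at offset 4: 0xF3 = 11110011 → 4-byte char (#2). Advance 4.
Byte at offset 8: 0xE7 = 11100111 → 3-byte char (#3). Advance 3.
Byte at offset 11: 0xC9 = 11001001 → 2-byte char (#4). Advance 2.
Byte at offset 13: 0xE4 = 11100100 → 3-byte char (#5). Advance 3.
Byte at offset 16: 0xF1 = 11110001 → 4-byte char (#6). Advance 4.
Byte at offset 20: 0x79 = 01111001 → 1-byte char (#7). Advance 1.
Byte at offset 21: 0xE2 = 11100010 → 3-byte char (#8). Advance 3.
Byte at offset 24: 0x39 = 00111001 → 1-byte char (#9). Advance 1.
Reached end at offset 25 after 9 code points.

9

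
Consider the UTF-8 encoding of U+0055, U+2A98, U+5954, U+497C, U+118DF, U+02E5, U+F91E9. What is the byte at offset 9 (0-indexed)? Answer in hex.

U+0055 → 1-byte form 55 at offsets 0–0.
U+2A98 → 3-byte form E2 AA 98 at offsets 1–3.
U+5954 → 3-byte form E5 A5 94 at offsets 4–6.
U+497C → 3-byte form E4 A5 BC at offsets 7–9.
Offset 9 falls in char 4's range; it's byte 3 of E4 A5 BC = 0xBC.

0xBC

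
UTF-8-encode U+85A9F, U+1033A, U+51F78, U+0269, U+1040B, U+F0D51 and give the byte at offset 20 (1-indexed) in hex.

1-indexed offset 20 is 0-indexed offset 19.
U+85A9F → 4-byte form F2 85 AA 9F at offsets 0–3.
U+1033A → 4-byte form F0 90 8C BA at offsets 4–7.
U+51F78 → 4-byte form F1 91 BD B8 at offsets 8–11.
U+0269 → 2-byte form C9 A9 at offsets 12–13.
U+1040B → 4-byte form F0 90 90 8B at offsets 14–17.
U+F0D51 → 4-byte form F3 B0 B5 91 at offsets 18–21.
Offset 19 falls in char 6's range; it's byte 2 of F3 B0 B5 91 = 0xB0.

0xB0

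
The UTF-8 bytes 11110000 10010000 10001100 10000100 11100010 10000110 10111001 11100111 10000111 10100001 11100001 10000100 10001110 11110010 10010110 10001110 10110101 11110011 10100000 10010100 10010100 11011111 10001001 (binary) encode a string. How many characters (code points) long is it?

Byte at offset 0: 0xF0 = 11110000 → 4-byte char (#1). Advance 4.
Byte at offset 4: 0xE2 = 11100010 → 3-byte char (#2). Advance 3.
Byte at offset 7: 0xE7 = 11100111 → 3-byte char (#3). Advance 3.
Byte at offset 10: 0xE1 = 11100001 → 3-byte char (#4). Advance 3.
Byte at offset 13: 0xF2 = 11110010 → 4-byte char (#5). Advance 4.
Byte at offset 17: 0xF3 = 11110011 → 4-byte char (#6). Advance 4.
Byte at offset 21: 0xDF = 11011111 → 2-byte char (#7). Advance 2.
Reached end at offset 23 after 7 code points.

7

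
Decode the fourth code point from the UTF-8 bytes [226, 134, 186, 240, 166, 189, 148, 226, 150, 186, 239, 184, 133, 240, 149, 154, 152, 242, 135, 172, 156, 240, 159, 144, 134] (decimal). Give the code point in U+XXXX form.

Offset 0: leading byte 0xE2 = 11100010 → 3-byte char #1 = E2 86 BA.
Offset 3: leading byte 0xF0 = 11110000 → 4-byte char #2 = F0 A6 BD 94.
Offset 7: leading byte 0xE2 = 11100010 → 3-byte char #3 = E2 96 BA.
Offset 10: leading byte 0xEF = 11101111 → 3-byte char #4 = EF B8 85.
Leading byte 0xEF = 11101111 matches 1110xxxx → 3-byte sequence.
Byte 1: 0xEF = 11101111, payload 1111 (4 bits).
Byte 2: 0xB8 = 10111000 (10xxxxxx ✓), payload 111000.
Byte 3: 0x85 = 10000101 (10xxxxxx ✓), payload 000101.
Concatenate: 1111111000000101 = 0xFE05 (16 bits → U+FE05).

U+FE05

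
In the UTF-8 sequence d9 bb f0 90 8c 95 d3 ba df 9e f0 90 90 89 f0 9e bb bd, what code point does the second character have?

U+10315

Offset 0: leading byte 0xD9 = 11011001 → 2-byte char #1 = D9 BB.
Offset 2: leading byte 0xF0 = 11110000 → 4-byte char #2 = F0 90 8C 95.
Leading byte 0xF0 = 11110000 matches 11110xxx → 4-byte sequence.
Byte 1: 0xF0 = 11110000, payload 000 (3 bits).
Byte 2: 0x90 = 10010000 (10xxxxxx ✓), payload 010000.
Byte 3: 0x8C = 10001100 (10xxxxxx ✓), payload 001100.
Byte 4: 0x95 = 10010101 (10xxxxxx ✓), payload 010101.
Concatenate: 000010000001100010101 = 0x10315 (21 bits → U+10315).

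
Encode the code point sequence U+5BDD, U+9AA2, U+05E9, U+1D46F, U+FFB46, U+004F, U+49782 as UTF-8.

U+5BDD: 3-byte form → E5 AF 9D.
U+9AA2: 3-byte form → E9 AA A2.
U+05E9: 2-byte form → D7 A9.
U+1D46F: 4-byte form → F0 9D 91 AF.
U+FFB46: 4-byte form → F3 BF AD 86.
U+004F: 1-byte form → 4F.
U+49782: 4-byte form → F1 89 9E 82.
Concatenated (21 bytes): E5 AF 9D E9 AA A2 D7 A9 F0 9D 91 AF F3 BF AD 86 4F F1 89 9E 82.

E5 AF 9D E9 AA A2 D7 A9 F0 9D 91 AF F3 BF AD 86 4F F1 89 9E 82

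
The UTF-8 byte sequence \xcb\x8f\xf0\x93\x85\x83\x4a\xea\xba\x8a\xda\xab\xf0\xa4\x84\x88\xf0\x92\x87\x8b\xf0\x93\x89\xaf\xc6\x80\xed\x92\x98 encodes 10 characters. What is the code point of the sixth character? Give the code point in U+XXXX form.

U+24108

Offset 0: leading byte 0xCB = 11001011 → 2-byte char #1 = CB 8F.
Offset 2: leading byte 0xF0 = 11110000 → 4-byte char #2 = F0 93 85 83.
Offset 6: leading byte 0x4A = 01001010 → 1-byte char #3 = 4A.
Offset 7: leading byte 0xEA = 11101010 → 3-byte char #4 = EA BA 8A.
Offset 10: leading byte 0xDA = 11011010 → 2-byte char #5 = DA AB.
Offset 12: leading byte 0xF0 = 11110000 → 4-byte char #6 = F0 A4 84 88.
Leading byte 0xF0 = 11110000 matches 11110xxx → 4-byte sequence.
Byte 1: 0xF0 = 11110000, payload 000 (3 bits).
Byte 2: 0xA4 = 10100100 (10xxxxxx ✓), payload 100100.
Byte 3: 0x84 = 10000100 (10xxxxxx ✓), payload 000100.
Byte 4: 0x88 = 10001000 (10xxxxxx ✓), payload 001000.
Concatenate: 000100100000100001000 = 0x24108 (21 bits → U+24108).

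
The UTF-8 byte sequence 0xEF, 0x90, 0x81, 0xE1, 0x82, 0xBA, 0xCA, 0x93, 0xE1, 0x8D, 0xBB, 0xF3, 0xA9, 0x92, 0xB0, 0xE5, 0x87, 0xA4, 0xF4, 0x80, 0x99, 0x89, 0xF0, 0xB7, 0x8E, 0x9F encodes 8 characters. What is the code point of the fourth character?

Offset 0: leading byte 0xEF = 11101111 → 3-byte char #1 = EF 90 81.
Offset 3: leading byte 0xE1 = 11100001 → 3-byte char #2 = E1 82 BA.
Offset 6: leading byte 0xCA = 11001010 → 2-byte char #3 = CA 93.
Offset 8: leading byte 0xE1 = 11100001 → 3-byte char #4 = E1 8D BB.
Leading byte 0xE1 = 11100001 matches 1110xxxx → 3-byte sequence.
Byte 1: 0xE1 = 11100001, payload 0001 (4 bits).
Byte 2: 0x8D = 10001101 (10xxxxxx ✓), payload 001101.
Byte 3: 0xBB = 10111011 (10xxxxxx ✓), payload 111011.
Concatenate: 0001001101111011 = 0x137B (16 bits → U+137B).

U+137B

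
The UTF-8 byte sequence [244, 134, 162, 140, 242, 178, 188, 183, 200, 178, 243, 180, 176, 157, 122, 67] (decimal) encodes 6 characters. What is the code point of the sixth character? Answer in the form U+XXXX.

U+0043

Offset 0: leading byte 0xF4 = 11110100 → 4-byte char #1 = F4 86 A2 8C.
Offset 4: leading byte 0xF2 = 11110010 → 4-byte char #2 = F2 B2 BC B7.
Offset 8: leading byte 0xC8 = 11001000 → 2-byte char #3 = C8 B2.
Offset 10: leading byte 0xF3 = 11110011 → 4-byte char #4 = F3 B4 B0 9D.
Offset 14: leading byte 0x7A = 01111010 → 1-byte char #5 = 7A.
Offset 15: leading byte 0x43 = 01000011 → 1-byte char #6 = 43.
Leading byte 0x43 = 01000011 matches 0xxxxxxx → 1-byte sequence.
Byte 1: 0x43 = 01000011, payload 1000011 (7 bits).
Concatenate: 1000011 = 0x43 (7 bits → U+0043).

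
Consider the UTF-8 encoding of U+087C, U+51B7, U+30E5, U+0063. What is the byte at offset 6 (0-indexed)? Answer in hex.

0xE3

U+087C → 3-byte form E0 A1 BC at offsets 0–2.
U+51B7 → 3-byte form E5 86 B7 at offsets 3–5.
U+30E5 → 3-byte form E3 83 A5 at offsets 6–8.
Offset 6 falls in char 3's range; it's byte 1 of E3 83 A5 = 0xE3.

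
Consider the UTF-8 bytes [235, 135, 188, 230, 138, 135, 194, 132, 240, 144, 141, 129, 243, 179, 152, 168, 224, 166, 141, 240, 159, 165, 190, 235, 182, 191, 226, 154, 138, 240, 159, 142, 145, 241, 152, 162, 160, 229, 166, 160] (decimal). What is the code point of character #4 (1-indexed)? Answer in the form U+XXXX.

Offset 0: leading byte 0xEB = 11101011 → 3-byte char #1 = EB 87 BC.
Offset 3: leading byte 0xE6 = 11100110 → 3-byte char #2 = E6 8A 87.
Offset 6: leading byte 0xC2 = 11000010 → 2-byte char #3 = C2 84.
Offset 8: leading byte 0xF0 = 11110000 → 4-byte char #4 = F0 90 8D 81.
Leading byte 0xF0 = 11110000 matches 11110xxx → 4-byte sequence.
Byte 1: 0xF0 = 11110000, payload 000 (3 bits).
Byte 2: 0x90 = 10010000 (10xxxxxx ✓), payload 010000.
Byte 3: 0x8D = 10001101 (10xxxxxx ✓), payload 001101.
Byte 4: 0x81 = 10000001 (10xxxxxx ✓), payload 000001.
Concatenate: 000010000001101000001 = 0x10341 (21 bits → U+10341).

U+10341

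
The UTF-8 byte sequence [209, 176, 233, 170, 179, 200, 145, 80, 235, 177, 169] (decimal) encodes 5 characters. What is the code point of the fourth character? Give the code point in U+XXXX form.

U+0050

Offset 0: leading byte 0xD1 = 11010001 → 2-byte char #1 = D1 B0.
Offset 2: leading byte 0xE9 = 11101001 → 3-byte char #2 = E9 AA B3.
Offset 5: leading byte 0xC8 = 11001000 → 2-byte char #3 = C8 91.
Offset 7: leading byte 0x50 = 01010000 → 1-byte char #4 = 50.
Leading byte 0x50 = 01010000 matches 0xxxxxxx → 1-byte sequence.
Byte 1: 0x50 = 01010000, payload 1010000 (7 bits).
Concatenate: 1010000 = 0x50 (7 bits → U+0050).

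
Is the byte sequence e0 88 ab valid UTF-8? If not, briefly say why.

invalid (overlong encoding)

Leading byte 0xE0 = 11100000 → 3-byte form.
Continuation bytes all match 10xxxxxx. Payload decodes to 0x22B.
But 0x22B < 0x800, the minimum for a 3-byte sequence — this is an overlong encoding.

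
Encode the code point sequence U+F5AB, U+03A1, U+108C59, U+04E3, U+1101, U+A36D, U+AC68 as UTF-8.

EF 96 AB CE A1 F4 88 B1 99 D3 A3 E1 84 81 EA 8D AD EA B1 A8

U+F5AB: 3-byte form → EF 96 AB.
U+03A1: 2-byte form → CE A1.
U+108C59: 4-byte form → F4 88 B1 99.
U+04E3: 2-byte form → D3 A3.
U+1101: 3-byte form → E1 84 81.
U+A36D: 3-byte form → EA 8D AD.
U+AC68: 3-byte form → EA B1 A8.
Concatenated (20 bytes): EF 96 AB CE A1 F4 88 B1 99 D3 A3 E1 84 81 EA 8D AD EA B1 A8.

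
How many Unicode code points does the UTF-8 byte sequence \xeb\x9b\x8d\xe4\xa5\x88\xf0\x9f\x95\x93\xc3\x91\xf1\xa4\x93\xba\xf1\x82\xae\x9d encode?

Byte at offset 0: 0xEB = 11101011 → 3-byte char (#1). Advance 3.
Byte at offset 3: 0xE4 = 11100100 → 3-byte char (#2). Advance 3.
Byte at offset 6: 0xF0 = 11110000 → 4-byte char (#3). Advance 4.
Byte at offset 10: 0xC3 = 11000011 → 2-byte char (#4). Advance 2.
Byte at offset 12: 0xF1 = 11110001 → 4-byte char (#5). Advance 4.
Byte at offset 16: 0xF1 = 11110001 → 4-byte char (#6). Advance 4.
Reached end at offset 20 after 6 code points.

6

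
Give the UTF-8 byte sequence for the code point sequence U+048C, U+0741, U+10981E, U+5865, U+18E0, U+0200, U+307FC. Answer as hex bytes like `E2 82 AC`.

U+048C: 2-byte form → D2 8C.
U+0741: 2-byte form → DD 81.
U+10981E: 4-byte form → F4 89 A0 9E.
U+5865: 3-byte form → E5 A1 A5.
U+18E0: 3-byte form → E1 A3 A0.
U+0200: 2-byte form → C8 80.
U+307FC: 4-byte form → F0 B0 9F BC.
Concatenated (20 bytes): D2 8C DD 81 F4 89 A0 9E E5 A1 A5 E1 A3 A0 C8 80 F0 B0 9F BC.

D2 8C DD 81 F4 89 A0 9E E5 A1 A5 E1 A3 A0 C8 80 F0 B0 9F BC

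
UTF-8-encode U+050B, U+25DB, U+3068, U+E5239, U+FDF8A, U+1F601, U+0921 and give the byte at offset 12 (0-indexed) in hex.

0xF3

U+050B → 2-byte form D4 8B at offsets 0–1.
U+25DB → 3-byte form E2 97 9B at offsets 2–4.
U+3068 → 3-byte form E3 81 A8 at offsets 5–7.
U+E5239 → 4-byte form F3 A5 88 B9 at offsets 8–11.
U+FDF8A → 4-byte form F3 BD BE 8A at offsets 12–15.
Offset 12 falls in char 5's range; it's byte 1 of F3 BD BE 8A = 0xF3.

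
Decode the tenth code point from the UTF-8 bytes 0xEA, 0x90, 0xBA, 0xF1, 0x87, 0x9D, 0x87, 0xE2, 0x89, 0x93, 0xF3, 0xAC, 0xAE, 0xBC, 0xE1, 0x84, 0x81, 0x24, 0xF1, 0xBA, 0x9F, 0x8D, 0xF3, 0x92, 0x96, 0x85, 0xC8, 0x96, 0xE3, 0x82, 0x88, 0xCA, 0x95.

U+3088

Offset 0: leading byte 0xEA = 11101010 → 3-byte char #1 = EA 90 BA.
Offset 3: leading byte 0xF1 = 11110001 → 4-byte char #2 = F1 87 9D 87.
Offset 7: leading byte 0xE2 = 11100010 → 3-byte char #3 = E2 89 93.
Offset 10: leading byte 0xF3 = 11110011 → 4-byte char #4 = F3 AC AE BC.
Offset 14: leading byte 0xE1 = 11100001 → 3-byte char #5 = E1 84 81.
Offset 17: leading byte 0x24 = 00100100 → 1-byte char #6 = 24.
Offset 18: leading byte 0xF1 = 11110001 → 4-byte char #7 = F1 BA 9F 8D.
Offset 22: leading byte 0xF3 = 11110011 → 4-byte char #8 = F3 92 96 85.
Offset 26: leading byte 0xC8 = 11001000 → 2-byte char #9 = C8 96.
Offset 28: leading byte 0xE3 = 11100011 → 3-byte char #10 = E3 82 88.
Leading byte 0xE3 = 11100011 matches 1110xxxx → 3-byte sequence.
Byte 1: 0xE3 = 11100011, payload 0011 (4 bits).
Byte 2: 0x82 = 10000010 (10xxxxxx ✓), payload 000010.
Byte 3: 0x88 = 10001000 (10xxxxxx ✓), payload 001000.
Concatenate: 0011000010001000 = 0x3088 (16 bits → U+3088).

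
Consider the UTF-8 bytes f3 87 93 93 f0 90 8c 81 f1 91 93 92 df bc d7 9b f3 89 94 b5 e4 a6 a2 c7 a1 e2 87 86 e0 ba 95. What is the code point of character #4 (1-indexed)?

U+07FC

Offset 0: leading byte 0xF3 = 11110011 → 4-byte char #1 = F3 87 93 93.
Offset 4: leading byte 0xF0 = 11110000 → 4-byte char #2 = F0 90 8C 81.
Offset 8: leading byte 0xF1 = 11110001 → 4-byte char #3 = F1 91 93 92.
Offset 12: leading byte 0xDF = 11011111 → 2-byte char #4 = DF BC.
Leading byte 0xDF = 11011111 matches 110xxxxx → 2-byte sequence.
Byte 1: 0xDF = 11011111, payload 11111 (5 bits).
Byte 2: 0xBC = 10111100 (10xxxxxx ✓), payload 111100.
Concatenate: 11111111100 = 0x7FC (11 bits → U+07FC).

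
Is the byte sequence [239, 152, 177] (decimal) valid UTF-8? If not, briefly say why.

Leading byte 0xEF = 11101111 → 3-byte form.
Continuation bytes 0x98=10011000, 0xB1=10110001 all match 10xxxxxx.
Decoded value 0xF631 is ≥ 0x800 (shortest form) and not a surrogate.

valid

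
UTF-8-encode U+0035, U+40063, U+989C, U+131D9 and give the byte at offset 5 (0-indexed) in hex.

U+0035 → 1-byte form 35 at offsets 0–0.
U+40063 → 4-byte form F1 80 81 A3 at offsets 1–4.
U+989C → 3-byte form E9 A2 9C at offsets 5–7.
Offset 5 falls in char 3's range; it's byte 1 of E9 A2 9C = 0xE9.

0xE9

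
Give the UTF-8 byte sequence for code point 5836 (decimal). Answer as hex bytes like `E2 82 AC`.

U+16CC = 0x16CC = 5836 decimal. In range U+0800–U+FFFF → 3-byte form: 1110xxxx 10xxxxxx 10xxxxxx.
Binary (16 bits): 0001011011001100.
Split 4+6+6: 0001 | 011011 | 001100.
Byte 1: 11100001 = 0xE1.
Byte 2: 10011011 = 0x9B.
Byte 3: 10001100 = 0x8C.

E1 9B 8C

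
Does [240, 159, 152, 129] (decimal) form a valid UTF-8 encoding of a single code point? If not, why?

valid

Leading byte 0xF0 = 11110000 → 4-byte form.
Continuation bytes 0x9F=10011111, 0x98=10011000, 0x81=10000001 all match 10xxxxxx.
Decoded value 0x1F601 is ≥ 0x10000 (shortest form) and not a surrogate.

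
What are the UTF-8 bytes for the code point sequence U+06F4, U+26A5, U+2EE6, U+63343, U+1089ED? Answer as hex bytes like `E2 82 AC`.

U+06F4: 2-byte form → DB B4.
U+26A5: 3-byte form → E2 9A A5.
U+2EE6: 3-byte form → E2 BB A6.
U+63343: 4-byte form → F1 A3 8D 83.
U+1089ED: 4-byte form → F4 88 A7 AD.
Concatenated (16 bytes): DB B4 E2 9A A5 E2 BB A6 F1 A3 8D 83 F4 88 A7 AD.

DB B4 E2 9A A5 E2 BB A6 F1 A3 8D 83 F4 88 A7 AD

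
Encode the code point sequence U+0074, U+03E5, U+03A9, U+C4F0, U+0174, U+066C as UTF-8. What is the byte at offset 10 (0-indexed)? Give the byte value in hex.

0xD9

U+0074 → 1-byte form 74 at offsets 0–0.
U+03E5 → 2-byte form CF A5 at offsets 1–2.
U+03A9 → 2-byte form CE A9 at offsets 3–4.
U+C4F0 → 3-byte form EC 93 B0 at offsets 5–7.
U+0174 → 2-byte form C5 B4 at offsets 8–9.
U+066C → 2-byte form D9 AC at offsets 10–11.
Offset 10 falls in char 6's range; it's byte 1 of D9 AC = 0xD9.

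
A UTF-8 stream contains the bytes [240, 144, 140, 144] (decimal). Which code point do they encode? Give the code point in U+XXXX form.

Leading byte 0xF0 = 11110000 matches 11110xxx → 4-byte sequence.
Byte 1: 0xF0 = 11110000, payload 000 (3 bits).
Byte 2: 0x90 = 10010000 (10xxxxxx ✓), payload 010000.
Byte 3: 0x8C = 10001100 (10xxxxxx ✓), payload 001100.
Byte 4: 0x90 = 10010000 (10xxxxxx ✓), payload 010000.
Concatenate: 000010000001100010000 = 0x10310 (21 bits → U+10310).

U+10310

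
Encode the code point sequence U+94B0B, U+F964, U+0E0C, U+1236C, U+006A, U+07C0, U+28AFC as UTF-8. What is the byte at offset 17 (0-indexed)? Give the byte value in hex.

0xF0

U+94B0B → 4-byte form F2 94 AC 8B at offsets 0–3.
U+F964 → 3-byte form EF A5 A4 at offsets 4–6.
U+0E0C → 3-byte form E0 B8 8C at offsets 7–9.
U+1236C → 4-byte form F0 92 8D AC at offsets 10–13.
U+006A → 1-byte form 6A at offsets 14–14.
U+07C0 → 2-byte form DF 80 at offsets 15–16.
U+28AFC → 4-byte form F0 A8 AB BC at offsets 17–20.
Offset 17 falls in char 7's range; it's byte 1 of F0 A8 AB BC = 0xF0.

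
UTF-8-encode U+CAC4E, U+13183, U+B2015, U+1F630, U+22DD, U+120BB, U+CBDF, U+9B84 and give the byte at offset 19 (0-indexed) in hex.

0xF0

U+CAC4E → 4-byte form F3 8A B1 8E at offsets 0–3.
U+13183 → 4-byte form F0 93 86 83 at offsets 4–7.
U+B2015 → 4-byte form F2 B2 80 95 at offsets 8–11.
U+1F630 → 4-byte form F0 9F 98 B0 at offsets 12–15.
U+22DD → 3-byte form E2 8B 9D at offsets 16–18.
U+120BB → 4-byte form F0 92 82 BB at offsets 19–22.
Offset 19 falls in char 6's range; it's byte 1 of F0 92 82 BB = 0xF0.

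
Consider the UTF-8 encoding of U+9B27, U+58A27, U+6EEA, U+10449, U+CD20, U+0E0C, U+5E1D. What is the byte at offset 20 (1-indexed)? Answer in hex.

1-indexed offset 20 is 0-indexed offset 19.
U+9B27 → 3-byte form E9 AC A7 at offsets 0–2.
U+58A27 → 4-byte form F1 98 A8 A7 at offsets 3–6.
U+6EEA → 3-byte form E6 BB AA at offsets 7–9.
U+10449 → 4-byte form F0 90 91 89 at offsets 10–13.
U+CD20 → 3-byte form EC B4 A0 at offsets 14–16.
U+0E0C → 3-byte form E0 B8 8C at offsets 17–19.
Offset 19 falls in char 6's range; it's byte 3 of E0 B8 8C = 0x8C.

0x8C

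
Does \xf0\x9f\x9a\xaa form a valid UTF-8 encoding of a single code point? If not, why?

valid

Leading byte 0xF0 = 11110000 → 4-byte form.
Continuation bytes 0x9F=10011111, 0x9A=10011010, 0xAA=10101010 all match 10xxxxxx.
Decoded value 0x1F6AA is ≥ 0x10000 (shortest form) and not a surrogate.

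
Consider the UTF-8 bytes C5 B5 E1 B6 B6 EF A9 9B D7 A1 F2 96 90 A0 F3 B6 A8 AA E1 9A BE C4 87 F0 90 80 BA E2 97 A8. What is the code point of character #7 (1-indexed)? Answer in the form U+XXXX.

U+16BE

Offset 0: leading byte 0xC5 = 11000101 → 2-byte char #1 = C5 B5.
Offset 2: leading byte 0xE1 = 11100001 → 3-byte char #2 = E1 B6 B6.
Offset 5: leading byte 0xEF = 11101111 → 3-byte char #3 = EF A9 9B.
Offset 8: leading byte 0xD7 = 11010111 → 2-byte char #4 = D7 A1.
Offset 10: leading byte 0xF2 = 11110010 → 4-byte char #5 = F2 96 90 A0.
Offset 14: leading byte 0xF3 = 11110011 → 4-byte char #6 = F3 B6 A8 AA.
Offset 18: leading byte 0xE1 = 11100001 → 3-byte char #7 = E1 9A BE.
Leading byte 0xE1 = 11100001 matches 1110xxxx → 3-byte sequence.
Byte 1: 0xE1 = 11100001, payload 0001 (4 bits).
Byte 2: 0x9A = 10011010 (10xxxxxx ✓), payload 011010.
Byte 3: 0xBE = 10111110 (10xxxxxx ✓), payload 111110.
Concatenate: 0001011010111110 = 0x16BE (16 bits → U+16BE).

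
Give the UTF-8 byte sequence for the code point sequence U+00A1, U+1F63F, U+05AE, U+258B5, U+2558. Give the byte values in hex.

U+00A1: 2-byte form → C2 A1.
U+1F63F: 4-byte form → F0 9F 98 BF.
U+05AE: 2-byte form → D6 AE.
U+258B5: 4-byte form → F0 A5 A2 B5.
U+2558: 3-byte form → E2 95 98.
Concatenated (15 bytes): C2 A1 F0 9F 98 BF D6 AE F0 A5 A2 B5 E2 95 98.

C2 A1 F0 9F 98 BF D6 AE F0 A5 A2 B5 E2 95 98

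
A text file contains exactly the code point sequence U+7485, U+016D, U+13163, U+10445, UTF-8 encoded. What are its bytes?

E7 92 85 C5 AD F0 93 85 A3 F0 90 91 85

U+7485: 3-byte form → E7 92 85.
U+016D: 2-byte form → C5 AD.
U+13163: 4-byte form → F0 93 85 A3.
U+10445: 4-byte form → F0 90 91 85.
Concatenated (13 bytes): E7 92 85 C5 AD F0 93 85 A3 F0 90 91 85.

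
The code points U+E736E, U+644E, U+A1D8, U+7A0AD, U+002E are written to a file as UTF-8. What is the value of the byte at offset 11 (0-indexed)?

0xBA

U+E736E → 4-byte form F3 A7 8D AE at offsets 0–3.
U+644E → 3-byte form E6 91 8E at offsets 4–6.
U+A1D8 → 3-byte form EA 87 98 at offsets 7–9.
U+7A0AD → 4-byte form F1 BA 82 AD at offsets 10–13.
Offset 11 falls in char 4's range; it's byte 2 of F1 BA 82 AD = 0xBA.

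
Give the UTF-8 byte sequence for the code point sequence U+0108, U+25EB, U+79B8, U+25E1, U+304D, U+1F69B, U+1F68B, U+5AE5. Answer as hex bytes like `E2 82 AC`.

U+0108: 2-byte form → C4 88.
U+25EB: 3-byte form → E2 97 AB.
U+79B8: 3-byte form → E7 A6 B8.
U+25E1: 3-byte form → E2 97 A1.
U+304D: 3-byte form → E3 81 8D.
U+1F69B: 4-byte form → F0 9F 9A 9B.
U+1F68B: 4-byte form → F0 9F 9A 8B.
U+5AE5: 3-byte form → E5 AB A5.
Concatenated (25 bytes): C4 88 E2 97 AB E7 A6 B8 E2 97 A1 E3 81 8D F0 9F 9A 9B F0 9F 9A 8B E5 AB A5.

C4 88 E2 97 AB E7 A6 B8 E2 97 A1 E3 81 8D F0 9F 9A 9B F0 9F 9A 8B E5 AB A5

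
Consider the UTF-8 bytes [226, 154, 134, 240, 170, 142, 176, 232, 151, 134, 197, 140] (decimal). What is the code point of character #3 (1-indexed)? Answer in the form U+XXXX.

U+85C6

Offset 0: leading byte 0xE2 = 11100010 → 3-byte char #1 = E2 9A 86.
Offset 3: leading byte 0xF0 = 11110000 → 4-byte char #2 = F0 AA 8E B0.
Offset 7: leading byte 0xE8 = 11101000 → 3-byte char #3 = E8 97 86.
Leading byte 0xE8 = 11101000 matches 1110xxxx → 3-byte sequence.
Byte 1: 0xE8 = 11101000, payload 1000 (4 bits).
Byte 2: 0x97 = 10010111 (10xxxxxx ✓), payload 010111.
Byte 3: 0x86 = 10000110 (10xxxxxx ✓), payload 000110.
Concatenate: 1000010111000110 = 0x85C6 (16 bits → U+85C6).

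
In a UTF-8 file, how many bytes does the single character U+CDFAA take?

4

U+CDFAA = 0xCDFAA. UTF-8 uses 1 byte below 0x80, 2 below 0x800, 3 below 0x10000, 4 up to 0x10FFFF. 0xCDFAA is in U+10000–U+10FFFF → 4 bytes.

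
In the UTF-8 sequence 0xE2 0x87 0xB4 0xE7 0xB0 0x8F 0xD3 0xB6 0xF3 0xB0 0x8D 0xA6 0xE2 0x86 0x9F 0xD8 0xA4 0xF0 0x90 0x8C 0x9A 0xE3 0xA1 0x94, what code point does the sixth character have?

Offset 0: leading byte 0xE2 = 11100010 → 3-byte char #1 = E2 87 B4.
Offset 3: leading byte 0xE7 = 11100111 → 3-byte char #2 = E7 B0 8F.
Offset 6: leading byte 0xD3 = 11010011 → 2-byte char #3 = D3 B6.
Offset 8: leading byte 0xF3 = 11110011 → 4-byte char #4 = F3 B0 8D A6.
Offset 12: leading byte 0xE2 = 11100010 → 3-byte char #5 = E2 86 9F.
Offset 15: leading byte 0xD8 = 11011000 → 2-byte char #6 = D8 A4.
Leading byte 0xD8 = 11011000 matches 110xxxxx → 2-byte sequence.
Byte 1: 0xD8 = 11011000, payload 11000 (5 bits).
Byte 2: 0xA4 = 10100100 (10xxxxxx ✓), payload 100100.
Concatenate: 11000100100 = 0x624 (11 bits → U+0624).

U+0624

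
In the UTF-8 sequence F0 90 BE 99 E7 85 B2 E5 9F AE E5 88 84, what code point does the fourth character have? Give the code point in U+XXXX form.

U+5204

Offset 0: leading byte 0xF0 = 11110000 → 4-byte char #1 = F0 90 BE 99.
Offset 4: leading byte 0xE7 = 11100111 → 3-byte char #2 = E7 85 B2.
Offset 7: leading byte 0xE5 = 11100101 → 3-byte char #3 = E5 9F AE.
Offset 10: leading byte 0xE5 = 11100101 → 3-byte char #4 = E5 88 84.
Leading byte 0xE5 = 11100101 matches 1110xxxx → 3-byte sequence.
Byte 1: 0xE5 = 11100101, payload 0101 (4 bits).
Byte 2: 0x88 = 10001000 (10xxxxxx ✓), payload 001000.
Byte 3: 0x84 = 10000100 (10xxxxxx ✓), payload 000100.
Concatenate: 0101001000000100 = 0x5204 (16 bits → U+5204).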